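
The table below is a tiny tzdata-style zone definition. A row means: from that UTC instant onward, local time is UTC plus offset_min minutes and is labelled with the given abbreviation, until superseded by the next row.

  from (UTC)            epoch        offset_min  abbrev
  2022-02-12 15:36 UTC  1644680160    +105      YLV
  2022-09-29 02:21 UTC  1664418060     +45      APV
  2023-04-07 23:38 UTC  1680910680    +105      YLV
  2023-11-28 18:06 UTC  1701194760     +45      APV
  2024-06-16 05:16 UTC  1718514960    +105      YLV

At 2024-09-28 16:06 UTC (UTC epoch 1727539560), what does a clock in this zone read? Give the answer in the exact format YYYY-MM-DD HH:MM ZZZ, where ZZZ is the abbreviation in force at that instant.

Query: 2024-09-28 16:06 UTC
Rule 5/5 (YLV, +01:45): 2024-06-16 05:16 UTC ≤ query < +∞
16·60 + 6 + 105 = 1071 min
1071 = 0·1440 + 1071; 1071 = 17·60 + 51 → 17:51, same day
→ 2024-09-28 17:51 YLV

2024-09-28 17:51 YLV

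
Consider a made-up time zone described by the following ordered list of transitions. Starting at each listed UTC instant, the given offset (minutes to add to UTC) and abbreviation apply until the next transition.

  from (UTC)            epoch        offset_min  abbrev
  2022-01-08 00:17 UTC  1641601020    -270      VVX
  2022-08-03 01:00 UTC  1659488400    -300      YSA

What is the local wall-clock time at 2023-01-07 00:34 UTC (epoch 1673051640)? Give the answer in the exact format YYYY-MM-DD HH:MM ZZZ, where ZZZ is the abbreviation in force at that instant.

Query: 2023-01-07 00:34 UTC
Rule 2/2 (YSA, -05:00): 2022-08-03 01:00 UTC ≤ query < +∞
0·60 + 34 - 300 = -266 min
-266 = -1·1440 + 1174; 1174 = 19·60 + 34 → 19:34, 2023-01-07 - 1 day = 2023-01-06
→ 2023-01-06 19:34 YSA

2023-01-06 19:34 YSA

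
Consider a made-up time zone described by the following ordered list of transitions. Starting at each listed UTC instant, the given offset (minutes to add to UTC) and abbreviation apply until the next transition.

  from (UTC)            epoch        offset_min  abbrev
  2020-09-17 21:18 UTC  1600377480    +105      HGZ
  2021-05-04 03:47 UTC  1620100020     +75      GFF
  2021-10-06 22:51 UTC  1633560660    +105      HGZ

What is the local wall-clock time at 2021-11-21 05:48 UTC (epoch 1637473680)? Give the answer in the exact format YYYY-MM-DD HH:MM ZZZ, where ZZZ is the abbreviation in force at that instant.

Query: 2021-11-21 05:48 UTC
Rule 3/3 (HGZ, +01:45): 2021-10-06 22:51 UTC ≤ query < +∞
5·60 + 48 + 105 = 453 min
453 = 0·1440 + 453; 453 = 7·60 + 33 → 07:33, same day
→ 2021-11-21 07:33 HGZ

2021-11-21 07:33 HGZ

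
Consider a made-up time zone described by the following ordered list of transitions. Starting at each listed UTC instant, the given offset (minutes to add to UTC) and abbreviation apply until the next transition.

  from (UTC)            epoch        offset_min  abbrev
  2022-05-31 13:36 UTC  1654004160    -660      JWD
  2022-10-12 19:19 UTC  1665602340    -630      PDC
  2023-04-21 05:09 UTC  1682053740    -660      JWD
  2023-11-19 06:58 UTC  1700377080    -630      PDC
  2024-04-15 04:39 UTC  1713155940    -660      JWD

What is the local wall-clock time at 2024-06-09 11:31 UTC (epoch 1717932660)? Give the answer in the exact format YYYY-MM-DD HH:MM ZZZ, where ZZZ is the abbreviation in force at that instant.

Query: 2024-06-09 11:31 UTC
Rule 5/5 (JWD, -11:00): 2024-04-15 04:39 UTC ≤ query < +∞
11·60 + 31 - 660 = 31 min
31 = 0·1440 + 31; 31 = 0·60 + 31 → 00:31, same day
→ 2024-06-09 00:31 JWD

2024-06-09 00:31 JWD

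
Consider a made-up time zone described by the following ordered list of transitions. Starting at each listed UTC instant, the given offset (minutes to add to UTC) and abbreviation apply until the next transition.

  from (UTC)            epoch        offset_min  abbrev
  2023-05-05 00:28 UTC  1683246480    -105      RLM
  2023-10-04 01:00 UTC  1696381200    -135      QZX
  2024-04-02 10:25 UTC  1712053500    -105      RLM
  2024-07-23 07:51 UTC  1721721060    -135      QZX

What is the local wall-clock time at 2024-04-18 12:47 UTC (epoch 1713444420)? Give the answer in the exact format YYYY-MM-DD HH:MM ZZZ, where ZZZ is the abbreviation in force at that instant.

2024-04-18 11:02 RLM

Query: 2024-04-18 12:47 UTC
Rule 3/4 (RLM, -01:45): 2024-04-02 10:25 UTC ≤ query < 2024-07-23 07:51 UTC
12·60 + 47 - 105 = 662 min
662 = 0·1440 + 662; 662 = 11·60 + 2 → 11:02, same day
→ 2024-04-18 11:02 RLM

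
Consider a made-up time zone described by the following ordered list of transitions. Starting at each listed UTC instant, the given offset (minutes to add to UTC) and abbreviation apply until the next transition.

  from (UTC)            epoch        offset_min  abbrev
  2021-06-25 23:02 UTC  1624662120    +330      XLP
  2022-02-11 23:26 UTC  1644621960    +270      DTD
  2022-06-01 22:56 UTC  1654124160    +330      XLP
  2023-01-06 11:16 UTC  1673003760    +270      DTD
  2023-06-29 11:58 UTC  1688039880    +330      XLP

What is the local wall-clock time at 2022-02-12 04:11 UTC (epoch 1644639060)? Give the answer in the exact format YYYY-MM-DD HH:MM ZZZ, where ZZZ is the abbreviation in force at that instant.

Query: 2022-02-12 04:11 UTC
Rule 2/5 (DTD, +04:30): 2022-02-11 23:26 UTC ≤ query < 2022-06-01 22:56 UTC
4·60 + 11 + 270 = 521 min
521 = 0·1440 + 521; 521 = 8·60 + 41 → 08:41, same day
→ 2022-02-12 08:41 DTD

2022-02-12 08:41 DTD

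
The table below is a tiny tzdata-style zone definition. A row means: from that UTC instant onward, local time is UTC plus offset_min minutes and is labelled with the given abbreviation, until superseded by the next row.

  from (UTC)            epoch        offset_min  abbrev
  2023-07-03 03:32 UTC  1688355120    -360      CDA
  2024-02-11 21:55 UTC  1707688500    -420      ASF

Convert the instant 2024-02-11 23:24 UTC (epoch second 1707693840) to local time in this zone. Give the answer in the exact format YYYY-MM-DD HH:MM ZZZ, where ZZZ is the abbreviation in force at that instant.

Query: 2024-02-11 23:24 UTC
Rule 2/2 (ASF, -07:00): 2024-02-11 21:55 UTC ≤ query < +∞
23·60 + 24 - 420 = 984 min
984 = 0·1440 + 984; 984 = 16·60 + 24 → 16:24, same day
→ 2024-02-11 16:24 ASF

2024-02-11 16:24 ASF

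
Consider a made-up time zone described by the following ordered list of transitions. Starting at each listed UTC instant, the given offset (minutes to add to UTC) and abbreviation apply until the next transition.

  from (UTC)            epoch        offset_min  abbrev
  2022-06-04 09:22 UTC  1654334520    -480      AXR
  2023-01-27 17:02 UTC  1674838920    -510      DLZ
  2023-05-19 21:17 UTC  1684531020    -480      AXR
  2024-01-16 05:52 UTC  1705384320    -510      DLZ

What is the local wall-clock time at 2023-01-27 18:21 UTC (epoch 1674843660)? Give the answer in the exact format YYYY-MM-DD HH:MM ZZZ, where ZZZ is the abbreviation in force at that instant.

Query: 2023-01-27 18:21 UTC
Rule 2/4 (DLZ, -08:30): 2023-01-27 17:02 UTC ≤ query < 2023-05-19 21:17 UTC
18·60 + 21 - 510 = 591 min
591 = 0·1440 + 591; 591 = 9·60 + 51 → 09:51, same day
→ 2023-01-27 09:51 DLZ

2023-01-27 09:51 DLZ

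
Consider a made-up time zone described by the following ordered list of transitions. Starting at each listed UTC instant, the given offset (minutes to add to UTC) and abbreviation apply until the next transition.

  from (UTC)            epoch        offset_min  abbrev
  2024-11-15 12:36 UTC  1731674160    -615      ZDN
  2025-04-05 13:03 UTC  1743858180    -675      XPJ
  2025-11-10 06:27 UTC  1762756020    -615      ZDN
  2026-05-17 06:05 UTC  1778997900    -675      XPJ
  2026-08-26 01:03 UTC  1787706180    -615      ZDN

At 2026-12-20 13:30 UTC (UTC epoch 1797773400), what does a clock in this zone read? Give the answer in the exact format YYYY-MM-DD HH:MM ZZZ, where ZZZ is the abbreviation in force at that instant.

Query: 2026-12-20 13:30 UTC
Rule 5/5 (ZDN, -10:15): 2026-08-26 01:03 UTC ≤ query < +∞
13·60 + 30 - 615 = 195 min
195 = 0·1440 + 195; 195 = 3·60 + 15 → 03:15, same day
→ 2026-12-20 03:15 ZDN

2026-12-20 03:15 ZDN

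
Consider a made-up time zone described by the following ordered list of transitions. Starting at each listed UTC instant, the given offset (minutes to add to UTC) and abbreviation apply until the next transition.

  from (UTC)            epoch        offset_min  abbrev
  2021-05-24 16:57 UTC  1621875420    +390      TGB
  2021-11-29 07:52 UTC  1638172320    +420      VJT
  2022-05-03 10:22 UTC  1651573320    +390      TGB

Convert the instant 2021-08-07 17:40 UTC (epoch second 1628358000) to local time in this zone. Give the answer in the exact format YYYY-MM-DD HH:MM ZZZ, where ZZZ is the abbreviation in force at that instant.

2021-08-08 00:10 TGB

Query: 2021-08-07 17:40 UTC
Rule 1/3 (TGB, +06:30): 2021-05-24 16:57 UTC ≤ query < 2021-11-29 07:52 UTC
17·60 + 40 + 390 = 1450 min
1450 = 1·1440 + 10; 10 = 0·60 + 10 → 00:10, 2021-08-07 + 1 day = 2021-08-08
→ 2021-08-08 00:10 TGB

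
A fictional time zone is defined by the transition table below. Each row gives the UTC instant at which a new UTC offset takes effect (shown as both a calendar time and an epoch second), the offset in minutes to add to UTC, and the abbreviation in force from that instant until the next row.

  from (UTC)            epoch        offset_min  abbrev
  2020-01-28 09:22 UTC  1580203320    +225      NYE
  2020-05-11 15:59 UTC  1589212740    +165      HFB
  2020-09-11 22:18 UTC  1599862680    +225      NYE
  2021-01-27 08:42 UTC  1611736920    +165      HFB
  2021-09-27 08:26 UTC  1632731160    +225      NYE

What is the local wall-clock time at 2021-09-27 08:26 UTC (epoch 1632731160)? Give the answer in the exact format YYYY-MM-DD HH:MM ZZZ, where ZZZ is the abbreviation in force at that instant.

Query: 2021-09-27 08:26 UTC
Rule 5/5 (NYE, +03:45): 2021-09-27 08:26 UTC ≤ query < +∞
8·60 + 26 + 225 = 731 min
731 = 0·1440 + 731; 731 = 12·60 + 11 → 12:11, same day
→ 2021-09-27 12:11 NYE

2021-09-27 12:11 NYE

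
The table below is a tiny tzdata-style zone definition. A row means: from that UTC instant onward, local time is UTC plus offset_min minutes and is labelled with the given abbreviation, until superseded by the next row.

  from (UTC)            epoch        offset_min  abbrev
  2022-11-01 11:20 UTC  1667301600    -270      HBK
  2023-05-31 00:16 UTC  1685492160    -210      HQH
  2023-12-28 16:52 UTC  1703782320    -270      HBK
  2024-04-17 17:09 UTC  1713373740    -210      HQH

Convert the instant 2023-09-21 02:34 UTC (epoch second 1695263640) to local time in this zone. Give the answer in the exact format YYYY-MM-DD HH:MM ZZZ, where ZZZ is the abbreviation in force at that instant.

2023-09-20 23:04 HQH

Query: 2023-09-21 02:34 UTC
Rule 2/4 (HQH, -03:30): 2023-05-31 00:16 UTC ≤ query < 2023-12-28 16:52 UTC
2·60 + 34 - 210 = -56 min
-56 = -1·1440 + 1384; 1384 = 23·60 + 4 → 23:04, 2023-09-21 - 1 day = 2023-09-20
→ 2023-09-20 23:04 HQH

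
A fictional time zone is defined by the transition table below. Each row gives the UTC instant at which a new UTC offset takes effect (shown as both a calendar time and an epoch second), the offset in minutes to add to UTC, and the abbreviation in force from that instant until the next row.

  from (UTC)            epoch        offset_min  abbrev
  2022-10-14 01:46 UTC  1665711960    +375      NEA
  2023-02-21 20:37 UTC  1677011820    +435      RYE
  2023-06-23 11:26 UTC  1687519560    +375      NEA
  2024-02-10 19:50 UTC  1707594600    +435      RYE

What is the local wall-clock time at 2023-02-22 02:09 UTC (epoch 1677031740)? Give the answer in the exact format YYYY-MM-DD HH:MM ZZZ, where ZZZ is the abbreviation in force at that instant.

2023-02-22 09:24 RYE

Query: 2023-02-22 02:09 UTC
Rule 2/4 (RYE, +07:15): 2023-02-21 20:37 UTC ≤ query < 2023-06-23 11:26 UTC
2·60 + 9 + 435 = 564 min
564 = 0·1440 + 564; 564 = 9·60 + 24 → 09:24, same day
→ 2023-02-22 09:24 RYE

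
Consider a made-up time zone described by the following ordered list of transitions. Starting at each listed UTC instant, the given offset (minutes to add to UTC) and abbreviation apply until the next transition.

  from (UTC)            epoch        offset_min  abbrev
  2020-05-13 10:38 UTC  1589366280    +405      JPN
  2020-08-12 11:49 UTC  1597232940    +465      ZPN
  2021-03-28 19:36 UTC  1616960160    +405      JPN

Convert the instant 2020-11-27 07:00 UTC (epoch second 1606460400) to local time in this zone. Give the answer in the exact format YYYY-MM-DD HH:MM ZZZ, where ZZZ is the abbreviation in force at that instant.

Query: 2020-11-27 07:00 UTC
Rule 2/3 (ZPN, +07:45): 2020-08-12 11:49 UTC ≤ query < 2021-03-28 19:36 UTC
7·60 + 0 + 465 = 885 min
885 = 0·1440 + 885; 885 = 14·60 + 45 → 14:45, same day
→ 2020-11-27 14:45 ZPN

2020-11-27 14:45 ZPN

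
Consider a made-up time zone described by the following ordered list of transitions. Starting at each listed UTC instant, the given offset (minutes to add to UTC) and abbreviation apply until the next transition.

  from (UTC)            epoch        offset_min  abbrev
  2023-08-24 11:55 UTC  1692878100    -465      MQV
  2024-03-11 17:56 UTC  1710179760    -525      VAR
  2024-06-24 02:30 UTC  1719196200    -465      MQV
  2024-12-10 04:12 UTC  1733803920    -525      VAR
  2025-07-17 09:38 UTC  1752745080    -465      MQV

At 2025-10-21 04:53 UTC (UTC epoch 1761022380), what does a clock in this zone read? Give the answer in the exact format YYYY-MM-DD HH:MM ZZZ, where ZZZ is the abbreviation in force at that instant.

Query: 2025-10-21 04:53 UTC
Rule 5/5 (MQV, -07:45): 2025-07-17 09:38 UTC ≤ query < +∞
4·60 + 53 - 465 = -172 min
-172 = -1·1440 + 1268; 1268 = 21·60 + 8 → 21:08, 2025-10-21 - 1 day = 2025-10-20
→ 2025-10-20 21:08 MQV

2025-10-20 21:08 MQV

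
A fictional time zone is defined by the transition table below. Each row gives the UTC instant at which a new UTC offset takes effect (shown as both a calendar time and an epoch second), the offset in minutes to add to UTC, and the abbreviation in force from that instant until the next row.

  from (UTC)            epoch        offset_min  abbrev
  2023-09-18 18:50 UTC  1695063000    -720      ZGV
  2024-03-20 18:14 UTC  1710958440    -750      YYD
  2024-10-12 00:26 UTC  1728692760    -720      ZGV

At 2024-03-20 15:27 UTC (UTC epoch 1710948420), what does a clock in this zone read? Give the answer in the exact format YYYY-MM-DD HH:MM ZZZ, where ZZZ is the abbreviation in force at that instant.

2024-03-20 03:27 ZGV

Query: 2024-03-20 15:27 UTC
Rule 1/3 (ZGV, -12:00): 2023-09-18 18:50 UTC ≤ query < 2024-03-20 18:14 UTC
15·60 + 27 - 720 = 207 min
207 = 0·1440 + 207; 207 = 3·60 + 27 → 03:27, same day
→ 2024-03-20 03:27 ZGV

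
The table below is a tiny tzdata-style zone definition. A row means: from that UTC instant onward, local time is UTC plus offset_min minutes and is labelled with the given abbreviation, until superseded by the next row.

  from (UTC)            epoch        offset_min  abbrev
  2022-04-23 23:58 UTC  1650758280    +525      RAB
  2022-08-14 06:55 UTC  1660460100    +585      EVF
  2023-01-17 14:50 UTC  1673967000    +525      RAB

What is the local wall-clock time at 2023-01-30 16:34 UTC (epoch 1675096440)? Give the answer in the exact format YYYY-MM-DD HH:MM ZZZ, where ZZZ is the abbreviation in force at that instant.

Query: 2023-01-30 16:34 UTC
Rule 3/3 (RAB, +08:45): 2023-01-17 14:50 UTC ≤ query < +∞
16·60 + 34 + 525 = 1519 min
1519 = 1·1440 + 79; 79 = 1·60 + 19 → 01:19, 2023-01-30 + 1 day = 2023-01-31
→ 2023-01-31 01:19 RAB

2023-01-31 01:19 RAB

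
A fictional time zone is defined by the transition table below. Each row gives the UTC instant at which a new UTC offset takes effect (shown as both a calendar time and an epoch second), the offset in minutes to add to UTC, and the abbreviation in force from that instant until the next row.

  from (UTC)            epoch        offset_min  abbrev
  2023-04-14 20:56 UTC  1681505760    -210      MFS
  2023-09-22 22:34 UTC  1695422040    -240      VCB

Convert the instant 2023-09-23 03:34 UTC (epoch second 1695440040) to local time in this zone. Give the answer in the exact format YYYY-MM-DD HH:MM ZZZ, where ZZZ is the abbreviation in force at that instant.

2023-09-22 23:34 VCB

Query: 2023-09-23 03:34 UTC
Rule 2/2 (VCB, -04:00): 2023-09-22 22:34 UTC ≤ query < +∞
3·60 + 34 - 240 = -26 min
-26 = -1·1440 + 1414; 1414 = 23·60 + 34 → 23:34, 2023-09-23 - 1 day = 2023-09-22
→ 2023-09-22 23:34 VCB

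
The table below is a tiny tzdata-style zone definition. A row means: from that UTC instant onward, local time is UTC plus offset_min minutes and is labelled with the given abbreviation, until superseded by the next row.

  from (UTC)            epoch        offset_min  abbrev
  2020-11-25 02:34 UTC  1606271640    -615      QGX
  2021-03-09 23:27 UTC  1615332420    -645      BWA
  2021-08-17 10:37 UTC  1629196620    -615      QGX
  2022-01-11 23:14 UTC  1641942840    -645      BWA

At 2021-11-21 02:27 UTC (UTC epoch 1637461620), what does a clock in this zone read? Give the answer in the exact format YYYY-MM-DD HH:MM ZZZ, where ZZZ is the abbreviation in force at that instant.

Query: 2021-11-21 02:27 UTC
Rule 3/4 (QGX, -10:15): 2021-08-17 10:37 UTC ≤ query < 2022-01-11 23:14 UTC
2·60 + 27 - 615 = -468 min
-468 = -1·1440 + 972; 972 = 16·60 + 12 → 16:12, 2021-11-21 - 1 day = 2021-11-20
→ 2021-11-20 16:12 QGX

2021-11-20 16:12 QGX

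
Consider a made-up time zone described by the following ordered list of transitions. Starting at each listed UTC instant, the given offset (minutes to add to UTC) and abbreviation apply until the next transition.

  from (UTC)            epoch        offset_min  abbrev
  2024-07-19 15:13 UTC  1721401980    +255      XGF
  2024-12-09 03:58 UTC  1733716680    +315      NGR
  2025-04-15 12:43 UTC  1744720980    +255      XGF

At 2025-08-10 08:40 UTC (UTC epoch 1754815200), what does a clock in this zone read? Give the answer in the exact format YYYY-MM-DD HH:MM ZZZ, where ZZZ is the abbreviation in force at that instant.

Query: 2025-08-10 08:40 UTC
Rule 3/3 (XGF, +04:15): 2025-04-15 12:43 UTC ≤ query < +∞
8·60 + 40 + 255 = 775 min
775 = 0·1440 + 775; 775 = 12·60 + 55 → 12:55, same day
→ 2025-08-10 12:55 XGF

2025-08-10 12:55 XGF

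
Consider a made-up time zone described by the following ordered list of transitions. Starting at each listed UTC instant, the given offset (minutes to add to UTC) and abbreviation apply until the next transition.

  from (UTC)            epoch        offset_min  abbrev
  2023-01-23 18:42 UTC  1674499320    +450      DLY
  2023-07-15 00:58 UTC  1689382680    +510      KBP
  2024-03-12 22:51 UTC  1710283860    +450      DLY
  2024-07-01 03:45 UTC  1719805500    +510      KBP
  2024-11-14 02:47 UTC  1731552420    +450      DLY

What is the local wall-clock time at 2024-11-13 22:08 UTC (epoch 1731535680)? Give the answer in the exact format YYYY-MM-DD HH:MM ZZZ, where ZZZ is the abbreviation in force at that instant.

2024-11-14 06:38 KBP

Query: 2024-11-13 22:08 UTC
Rule 4/5 (KBP, +08:30): 2024-07-01 03:45 UTC ≤ query < 2024-11-14 02:47 UTC
22·60 + 8 + 510 = 1838 min
1838 = 1·1440 + 398; 398 = 6·60 + 38 → 06:38, 2024-11-13 + 1 day = 2024-11-14
→ 2024-11-14 06:38 KBP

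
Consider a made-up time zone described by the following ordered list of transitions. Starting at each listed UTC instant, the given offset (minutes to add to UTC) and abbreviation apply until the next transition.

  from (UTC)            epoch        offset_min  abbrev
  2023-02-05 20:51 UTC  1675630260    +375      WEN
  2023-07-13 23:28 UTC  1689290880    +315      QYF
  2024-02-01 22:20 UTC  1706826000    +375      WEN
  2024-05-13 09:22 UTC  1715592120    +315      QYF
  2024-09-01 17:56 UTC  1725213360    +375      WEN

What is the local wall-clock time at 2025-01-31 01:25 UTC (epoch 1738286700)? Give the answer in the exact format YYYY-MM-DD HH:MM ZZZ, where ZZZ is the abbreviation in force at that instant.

Query: 2025-01-31 01:25 UTC
Rule 5/5 (WEN, +06:15): 2024-09-01 17:56 UTC ≤ query < +∞
1·60 + 25 + 375 = 460 min
460 = 0·1440 + 460; 460 = 7·60 + 40 → 07:40, same day
→ 2025-01-31 07:40 WEN

2025-01-31 07:40 WEN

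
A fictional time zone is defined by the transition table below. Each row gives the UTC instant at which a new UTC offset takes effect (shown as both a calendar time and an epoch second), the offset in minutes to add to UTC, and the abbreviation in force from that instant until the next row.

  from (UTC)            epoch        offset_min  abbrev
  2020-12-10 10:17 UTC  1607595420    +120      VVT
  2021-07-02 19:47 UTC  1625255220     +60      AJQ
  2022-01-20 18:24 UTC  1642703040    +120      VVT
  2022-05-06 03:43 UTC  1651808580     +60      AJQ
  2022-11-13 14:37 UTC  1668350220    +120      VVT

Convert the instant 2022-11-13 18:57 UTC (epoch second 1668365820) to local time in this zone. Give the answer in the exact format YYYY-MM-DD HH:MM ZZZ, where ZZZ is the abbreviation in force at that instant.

2022-11-13 20:57 VVT

Query: 2022-11-13 18:57 UTC
Rule 5/5 (VVT, +02:00): 2022-11-13 14:37 UTC ≤ query < +∞
18·60 + 57 + 120 = 1257 min
1257 = 0·1440 + 1257; 1257 = 20·60 + 57 → 20:57, same day
→ 2022-11-13 20:57 VVT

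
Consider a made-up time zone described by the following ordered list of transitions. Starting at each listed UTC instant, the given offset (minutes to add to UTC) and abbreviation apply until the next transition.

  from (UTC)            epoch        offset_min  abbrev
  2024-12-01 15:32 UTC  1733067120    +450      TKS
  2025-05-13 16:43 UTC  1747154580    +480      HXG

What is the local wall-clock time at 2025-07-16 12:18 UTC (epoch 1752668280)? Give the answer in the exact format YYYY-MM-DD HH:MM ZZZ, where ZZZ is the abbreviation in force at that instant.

2025-07-16 20:18 HXG

Query: 2025-07-16 12:18 UTC
Rule 2/2 (HXG, +08:00): 2025-05-13 16:43 UTC ≤ query < +∞
12·60 + 18 + 480 = 1218 min
1218 = 0·1440 + 1218; 1218 = 20·60 + 18 → 20:18, same day
→ 2025-07-16 20:18 HXG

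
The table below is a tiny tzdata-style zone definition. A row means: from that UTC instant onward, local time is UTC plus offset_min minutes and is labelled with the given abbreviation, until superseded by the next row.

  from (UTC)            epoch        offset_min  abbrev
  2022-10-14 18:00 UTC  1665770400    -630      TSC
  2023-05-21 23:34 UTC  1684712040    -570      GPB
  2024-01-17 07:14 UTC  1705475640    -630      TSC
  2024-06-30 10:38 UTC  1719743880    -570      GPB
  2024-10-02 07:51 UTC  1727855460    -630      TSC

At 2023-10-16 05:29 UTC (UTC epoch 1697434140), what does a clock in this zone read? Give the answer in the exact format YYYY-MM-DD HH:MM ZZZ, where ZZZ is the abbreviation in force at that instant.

Query: 2023-10-16 05:29 UTC
Rule 2/5 (GPB, -09:30): 2023-05-21 23:34 UTC ≤ query < 2024-01-17 07:14 UTC
5·60 + 29 - 570 = -241 min
-241 = -1·1440 + 1199; 1199 = 19·60 + 59 → 19:59, 2023-10-16 - 1 day = 2023-10-15
→ 2023-10-15 19:59 GPB

2023-10-15 19:59 GPB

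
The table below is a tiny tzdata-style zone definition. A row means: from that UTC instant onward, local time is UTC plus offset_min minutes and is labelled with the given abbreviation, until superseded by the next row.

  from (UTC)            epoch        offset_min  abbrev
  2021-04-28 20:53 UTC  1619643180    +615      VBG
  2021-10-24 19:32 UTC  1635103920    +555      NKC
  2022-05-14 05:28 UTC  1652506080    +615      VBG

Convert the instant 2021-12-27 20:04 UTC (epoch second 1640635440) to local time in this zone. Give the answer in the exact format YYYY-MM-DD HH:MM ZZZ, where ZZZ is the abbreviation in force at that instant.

Query: 2021-12-27 20:04 UTC
Rule 2/3 (NKC, +09:15): 2021-10-24 19:32 UTC ≤ query < 2022-05-14 05:28 UTC
20·60 + 4 + 555 = 1759 min
1759 = 1·1440 + 319; 319 = 5·60 + 19 → 05:19, 2021-12-27 + 1 day = 2021-12-28
→ 2021-12-28 05:19 NKC

2021-12-28 05:19 NKC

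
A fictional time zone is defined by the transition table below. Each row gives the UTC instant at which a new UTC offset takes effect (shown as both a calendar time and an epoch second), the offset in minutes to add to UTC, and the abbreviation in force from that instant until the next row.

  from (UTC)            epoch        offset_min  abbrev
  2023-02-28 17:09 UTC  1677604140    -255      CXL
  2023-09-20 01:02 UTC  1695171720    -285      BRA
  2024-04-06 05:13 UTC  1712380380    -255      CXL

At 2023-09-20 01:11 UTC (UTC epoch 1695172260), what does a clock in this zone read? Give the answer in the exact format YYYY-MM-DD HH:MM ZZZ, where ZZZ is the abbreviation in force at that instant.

2023-09-19 20:26 BRA

Query: 2023-09-20 01:11 UTC
Rule 2/3 (BRA, -04:45): 2023-09-20 01:02 UTC ≤ query < 2024-04-06 05:13 UTC
1·60 + 11 - 285 = -214 min
-214 = -1·1440 + 1226; 1226 = 20·60 + 26 → 20:26, 2023-09-20 - 1 day = 2023-09-19
→ 2023-09-19 20:26 BRA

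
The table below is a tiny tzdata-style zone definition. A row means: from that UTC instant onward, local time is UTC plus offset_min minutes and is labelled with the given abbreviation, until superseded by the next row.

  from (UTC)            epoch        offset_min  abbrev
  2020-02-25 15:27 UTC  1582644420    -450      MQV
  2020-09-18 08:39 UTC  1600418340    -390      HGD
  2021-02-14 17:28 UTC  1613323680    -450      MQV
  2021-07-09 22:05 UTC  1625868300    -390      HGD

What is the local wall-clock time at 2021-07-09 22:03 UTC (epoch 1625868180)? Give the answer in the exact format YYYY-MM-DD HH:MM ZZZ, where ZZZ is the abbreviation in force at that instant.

Query: 2021-07-09 22:03 UTC
Rule 3/4 (MQV, -07:30): 2021-02-14 17:28 UTC ≤ query < 2021-07-09 22:05 UTC
22·60 + 3 - 450 = 873 min
873 = 0·1440 + 873; 873 = 14·60 + 33 → 14:33, same day
→ 2021-07-09 14:33 MQV

2021-07-09 14:33 MQV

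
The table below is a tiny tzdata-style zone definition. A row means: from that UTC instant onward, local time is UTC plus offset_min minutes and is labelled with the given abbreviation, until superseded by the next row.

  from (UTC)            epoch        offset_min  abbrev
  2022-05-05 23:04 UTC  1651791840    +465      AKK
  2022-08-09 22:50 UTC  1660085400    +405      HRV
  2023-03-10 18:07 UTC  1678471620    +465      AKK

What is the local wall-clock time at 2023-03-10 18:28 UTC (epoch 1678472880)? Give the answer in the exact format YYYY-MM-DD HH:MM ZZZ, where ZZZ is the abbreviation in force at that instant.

2023-03-11 02:13 AKK

Query: 2023-03-10 18:28 UTC
Rule 3/3 (AKK, +07:45): 2023-03-10 18:07 UTC ≤ query < +∞
18·60 + 28 + 465 = 1573 min
1573 = 1·1440 + 133; 133 = 2·60 + 13 → 02:13, 2023-03-10 + 1 day = 2023-03-11
→ 2023-03-11 02:13 AKK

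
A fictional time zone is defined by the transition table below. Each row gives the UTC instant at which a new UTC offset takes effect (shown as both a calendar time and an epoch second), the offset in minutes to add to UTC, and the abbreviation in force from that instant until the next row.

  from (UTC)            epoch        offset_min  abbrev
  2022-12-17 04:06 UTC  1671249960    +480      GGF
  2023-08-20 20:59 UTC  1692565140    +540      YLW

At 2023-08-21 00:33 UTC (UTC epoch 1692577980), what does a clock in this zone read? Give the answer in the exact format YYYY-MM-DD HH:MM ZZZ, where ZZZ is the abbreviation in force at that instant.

2023-08-21 09:33 YLW

Query: 2023-08-21 00:33 UTC
Rule 2/2 (YLW, +09:00): 2023-08-20 20:59 UTC ≤ query < +∞
0·60 + 33 + 540 = 573 min
573 = 0·1440 + 573; 573 = 9·60 + 33 → 09:33, same day
→ 2023-08-21 09:33 YLW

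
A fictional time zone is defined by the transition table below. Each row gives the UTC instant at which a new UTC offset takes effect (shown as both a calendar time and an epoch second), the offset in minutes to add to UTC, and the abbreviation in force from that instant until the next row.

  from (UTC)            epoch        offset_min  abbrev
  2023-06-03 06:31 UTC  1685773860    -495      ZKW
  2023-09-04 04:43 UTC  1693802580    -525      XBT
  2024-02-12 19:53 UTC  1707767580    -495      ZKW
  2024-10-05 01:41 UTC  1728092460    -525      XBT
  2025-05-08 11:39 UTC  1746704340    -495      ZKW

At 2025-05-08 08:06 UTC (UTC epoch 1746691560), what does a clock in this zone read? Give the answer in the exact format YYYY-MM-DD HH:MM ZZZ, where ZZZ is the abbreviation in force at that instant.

2025-05-07 23:21 XBT

Query: 2025-05-08 08:06 UTC
Rule 4/5 (XBT, -08:45): 2024-10-05 01:41 UTC ≤ query < 2025-05-08 11:39 UTC
8·60 + 6 - 525 = -39 min
-39 = -1·1440 + 1401; 1401 = 23·60 + 21 → 23:21, 2025-05-08 - 1 day = 2025-05-07
→ 2025-05-07 23:21 XBT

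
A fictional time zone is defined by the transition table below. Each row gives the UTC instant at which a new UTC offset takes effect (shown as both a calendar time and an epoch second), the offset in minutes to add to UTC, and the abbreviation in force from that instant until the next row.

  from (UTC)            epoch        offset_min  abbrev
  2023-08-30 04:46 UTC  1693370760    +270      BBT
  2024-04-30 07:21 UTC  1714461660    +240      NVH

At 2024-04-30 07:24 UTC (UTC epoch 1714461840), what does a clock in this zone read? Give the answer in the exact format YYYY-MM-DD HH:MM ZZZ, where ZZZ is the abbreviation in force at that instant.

Query: 2024-04-30 07:24 UTC
Rule 2/2 (NVH, +04:00): 2024-04-30 07:21 UTC ≤ query < +∞
7·60 + 24 + 240 = 684 min
684 = 0·1440 + 684; 684 = 11·60 + 24 → 11:24, same day
→ 2024-04-30 11:24 NVH

2024-04-30 11:24 NVH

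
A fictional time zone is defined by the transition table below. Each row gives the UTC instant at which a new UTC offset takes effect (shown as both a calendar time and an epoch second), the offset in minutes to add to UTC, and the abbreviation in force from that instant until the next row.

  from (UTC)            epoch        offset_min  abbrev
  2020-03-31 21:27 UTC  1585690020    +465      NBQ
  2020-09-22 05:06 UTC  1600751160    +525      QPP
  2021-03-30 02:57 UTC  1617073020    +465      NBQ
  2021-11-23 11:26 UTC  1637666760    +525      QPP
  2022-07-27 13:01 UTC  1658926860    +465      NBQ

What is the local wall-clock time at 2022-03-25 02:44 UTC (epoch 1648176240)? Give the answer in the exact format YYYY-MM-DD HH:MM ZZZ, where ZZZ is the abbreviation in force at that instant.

2022-03-25 11:29 QPP

Query: 2022-03-25 02:44 UTC
Rule 4/5 (QPP, +08:45): 2021-11-23 11:26 UTC ≤ query < 2022-07-27 13:01 UTC
2·60 + 44 + 525 = 689 min
689 = 0·1440 + 689; 689 = 11·60 + 29 → 11:29, same day
→ 2022-03-25 11:29 QPP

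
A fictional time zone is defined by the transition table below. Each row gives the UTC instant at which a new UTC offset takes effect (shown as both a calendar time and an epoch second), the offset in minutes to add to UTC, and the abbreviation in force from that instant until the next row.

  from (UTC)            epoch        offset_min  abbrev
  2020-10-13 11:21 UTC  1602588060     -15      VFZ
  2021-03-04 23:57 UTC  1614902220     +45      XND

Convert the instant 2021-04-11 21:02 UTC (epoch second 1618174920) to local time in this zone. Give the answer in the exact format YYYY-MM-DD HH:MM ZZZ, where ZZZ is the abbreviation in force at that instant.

2021-04-11 21:47 XND

Query: 2021-04-11 21:02 UTC
Rule 2/2 (XND, +00:45): 2021-03-04 23:57 UTC ≤ query < +∞
21·60 + 2 + 45 = 1307 min
1307 = 0·1440 + 1307; 1307 = 21·60 + 47 → 21:47, same day
→ 2021-04-11 21:47 XND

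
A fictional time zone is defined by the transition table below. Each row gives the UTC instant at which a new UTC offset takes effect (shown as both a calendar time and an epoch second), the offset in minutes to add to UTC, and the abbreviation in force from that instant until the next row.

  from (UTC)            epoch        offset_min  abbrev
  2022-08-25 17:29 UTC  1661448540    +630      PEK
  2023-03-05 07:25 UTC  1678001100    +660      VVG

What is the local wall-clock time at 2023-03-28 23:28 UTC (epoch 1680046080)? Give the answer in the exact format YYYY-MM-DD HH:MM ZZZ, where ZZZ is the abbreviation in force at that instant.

Query: 2023-03-28 23:28 UTC
Rule 2/2 (VVG, +11:00): 2023-03-05 07:25 UTC ≤ query < +∞
23·60 + 28 + 660 = 2068 min
2068 = 1·1440 + 628; 628 = 10·60 + 28 → 10:28, 2023-03-28 + 1 day = 2023-03-29
→ 2023-03-29 10:28 VVG

2023-03-29 10:28 VVG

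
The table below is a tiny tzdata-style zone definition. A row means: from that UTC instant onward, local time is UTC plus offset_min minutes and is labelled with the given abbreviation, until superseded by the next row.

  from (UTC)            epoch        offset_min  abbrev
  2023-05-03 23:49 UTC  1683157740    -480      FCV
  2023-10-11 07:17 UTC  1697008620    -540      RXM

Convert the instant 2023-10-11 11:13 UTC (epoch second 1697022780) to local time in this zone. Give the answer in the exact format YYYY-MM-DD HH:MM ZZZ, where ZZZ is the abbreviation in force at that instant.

Query: 2023-10-11 11:13 UTC
Rule 2/2 (RXM, -09:00): 2023-10-11 07:17 UTC ≤ query < +∞
11·60 + 13 - 540 = 133 min
133 = 0·1440 + 133; 133 = 2·60 + 13 → 02:13, same day
→ 2023-10-11 02:13 RXM

2023-10-11 02:13 RXM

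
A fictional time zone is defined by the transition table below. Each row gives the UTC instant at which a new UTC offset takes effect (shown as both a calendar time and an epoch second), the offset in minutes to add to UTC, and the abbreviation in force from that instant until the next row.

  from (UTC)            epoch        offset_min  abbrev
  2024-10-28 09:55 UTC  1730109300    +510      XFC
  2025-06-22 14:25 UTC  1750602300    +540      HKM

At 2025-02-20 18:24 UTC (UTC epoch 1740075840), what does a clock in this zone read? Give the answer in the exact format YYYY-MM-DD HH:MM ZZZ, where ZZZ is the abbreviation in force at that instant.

Query: 2025-02-20 18:24 UTC
Rule 1/2 (XFC, +08:30): 2024-10-28 09:55 UTC ≤ query < 2025-06-22 14:25 UTC
18·60 + 24 + 510 = 1614 min
1614 = 1·1440 + 174; 174 = 2·60 + 54 → 02:54, 2025-02-20 + 1 day = 2025-02-21
→ 2025-02-21 02:54 XFC

2025-02-21 02:54 XFC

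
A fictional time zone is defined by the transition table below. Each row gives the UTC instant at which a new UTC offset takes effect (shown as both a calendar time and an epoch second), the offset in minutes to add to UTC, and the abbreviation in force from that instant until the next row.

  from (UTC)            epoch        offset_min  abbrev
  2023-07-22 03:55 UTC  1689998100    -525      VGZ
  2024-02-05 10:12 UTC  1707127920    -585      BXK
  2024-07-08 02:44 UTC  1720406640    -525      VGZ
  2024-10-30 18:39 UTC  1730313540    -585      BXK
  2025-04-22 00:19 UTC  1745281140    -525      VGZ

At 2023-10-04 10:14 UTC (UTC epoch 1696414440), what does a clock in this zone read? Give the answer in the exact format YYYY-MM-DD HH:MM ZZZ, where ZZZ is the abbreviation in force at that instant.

Query: 2023-10-04 10:14 UTC
Rule 1/5 (VGZ, -08:45): 2023-07-22 03:55 UTC ≤ query < 2024-02-05 10:12 UTC
10·60 + 14 - 525 = 89 min
89 = 0·1440 + 89; 89 = 1·60 + 29 → 01:29, same day
→ 2023-10-04 01:29 VGZ

2023-10-04 01:29 VGZ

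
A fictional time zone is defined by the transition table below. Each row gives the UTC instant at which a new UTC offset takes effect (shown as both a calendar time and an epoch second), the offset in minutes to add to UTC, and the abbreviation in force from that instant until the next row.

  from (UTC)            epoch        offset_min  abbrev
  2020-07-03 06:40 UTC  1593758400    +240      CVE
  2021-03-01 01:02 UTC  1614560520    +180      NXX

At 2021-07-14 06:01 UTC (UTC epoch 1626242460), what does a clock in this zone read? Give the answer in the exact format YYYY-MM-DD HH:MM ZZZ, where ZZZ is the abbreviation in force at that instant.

2021-07-14 09:01 NXX

Query: 2021-07-14 06:01 UTC
Rule 2/2 (NXX, +03:00): 2021-03-01 01:02 UTC ≤ query < +∞
6·60 + 1 + 180 = 541 min
541 = 0·1440 + 541; 541 = 9·60 + 1 → 09:01, same day
→ 2021-07-14 09:01 NXX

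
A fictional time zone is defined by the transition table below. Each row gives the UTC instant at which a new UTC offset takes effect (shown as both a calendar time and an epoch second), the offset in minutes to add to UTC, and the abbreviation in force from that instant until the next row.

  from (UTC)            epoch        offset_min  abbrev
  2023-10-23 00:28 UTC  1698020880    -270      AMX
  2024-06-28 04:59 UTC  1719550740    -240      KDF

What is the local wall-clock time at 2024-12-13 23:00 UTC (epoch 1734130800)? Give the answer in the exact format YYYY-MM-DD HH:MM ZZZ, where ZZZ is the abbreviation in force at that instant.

2024-12-13 19:00 KDF

Query: 2024-12-13 23:00 UTC
Rule 2/2 (KDF, -04:00): 2024-06-28 04:59 UTC ≤ query < +∞
23·60 + 0 - 240 = 1140 min
1140 = 0·1440 + 1140; 1140 = 19·60 + 0 → 19:00, same day
→ 2024-12-13 19:00 KDF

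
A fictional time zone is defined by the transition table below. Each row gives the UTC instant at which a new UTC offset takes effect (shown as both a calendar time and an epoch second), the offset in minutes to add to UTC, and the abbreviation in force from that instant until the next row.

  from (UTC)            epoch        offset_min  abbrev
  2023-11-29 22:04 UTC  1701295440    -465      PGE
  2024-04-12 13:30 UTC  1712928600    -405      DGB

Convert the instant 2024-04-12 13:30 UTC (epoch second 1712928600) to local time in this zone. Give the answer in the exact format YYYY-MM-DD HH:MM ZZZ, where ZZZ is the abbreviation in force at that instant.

Query: 2024-04-12 13:30 UTC
Rule 2/2 (DGB, -06:45): 2024-04-12 13:30 UTC ≤ query < +∞
13·60 + 30 - 405 = 405 min
405 = 0·1440 + 405; 405 = 6·60 + 45 → 06:45, same day
→ 2024-04-12 06:45 DGB

2024-04-12 06:45 DGB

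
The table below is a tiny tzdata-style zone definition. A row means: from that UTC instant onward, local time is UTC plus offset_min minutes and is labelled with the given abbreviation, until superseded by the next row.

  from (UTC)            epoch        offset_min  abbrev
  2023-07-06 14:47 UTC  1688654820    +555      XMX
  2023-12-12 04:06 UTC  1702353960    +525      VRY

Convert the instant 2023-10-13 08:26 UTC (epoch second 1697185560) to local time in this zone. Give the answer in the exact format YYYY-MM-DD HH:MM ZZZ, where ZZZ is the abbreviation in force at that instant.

Query: 2023-10-13 08:26 UTC
Rule 1/2 (XMX, +09:15): 2023-07-06 14:47 UTC ≤ query < 2023-12-12 04:06 UTC
8·60 + 26 + 555 = 1061 min
1061 = 0·1440 + 1061; 1061 = 17·60 + 41 → 17:41, same day
→ 2023-10-13 17:41 XMX

2023-10-13 17:41 XMX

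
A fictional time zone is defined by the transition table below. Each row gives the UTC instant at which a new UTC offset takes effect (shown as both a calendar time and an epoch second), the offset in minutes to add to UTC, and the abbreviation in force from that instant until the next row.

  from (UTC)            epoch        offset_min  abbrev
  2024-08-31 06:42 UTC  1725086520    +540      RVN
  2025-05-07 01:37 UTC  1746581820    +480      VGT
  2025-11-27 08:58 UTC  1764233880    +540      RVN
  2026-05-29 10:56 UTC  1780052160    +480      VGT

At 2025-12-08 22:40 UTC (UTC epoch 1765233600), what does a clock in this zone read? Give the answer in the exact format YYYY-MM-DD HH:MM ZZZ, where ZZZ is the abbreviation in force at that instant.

Query: 2025-12-08 22:40 UTC
Rule 3/4 (RVN, +09:00): 2025-11-27 08:58 UTC ≤ query < 2026-05-29 10:56 UTC
22·60 + 40 + 540 = 1900 min
1900 = 1·1440 + 460; 460 = 7·60 + 40 → 07:40, 2025-12-08 + 1 day = 2025-12-09
→ 2025-12-09 07:40 RVN

2025-12-09 07:40 RVN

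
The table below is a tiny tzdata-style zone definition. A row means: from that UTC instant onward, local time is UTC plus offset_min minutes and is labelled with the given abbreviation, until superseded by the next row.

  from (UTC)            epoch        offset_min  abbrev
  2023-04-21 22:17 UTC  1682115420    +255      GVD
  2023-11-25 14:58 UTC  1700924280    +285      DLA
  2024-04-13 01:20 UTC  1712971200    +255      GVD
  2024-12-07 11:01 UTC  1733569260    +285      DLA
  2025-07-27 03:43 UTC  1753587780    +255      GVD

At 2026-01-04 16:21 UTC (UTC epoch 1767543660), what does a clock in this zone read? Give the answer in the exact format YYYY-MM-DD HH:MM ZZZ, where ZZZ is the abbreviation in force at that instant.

Query: 2026-01-04 16:21 UTC
Rule 5/5 (GVD, +04:15): 2025-07-27 03:43 UTC ≤ query < +∞
16·60 + 21 + 255 = 1236 min
1236 = 0·1440 + 1236; 1236 = 20·60 + 36 → 20:36, same day
→ 2026-01-04 20:36 GVD

2026-01-04 20:36 GVD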